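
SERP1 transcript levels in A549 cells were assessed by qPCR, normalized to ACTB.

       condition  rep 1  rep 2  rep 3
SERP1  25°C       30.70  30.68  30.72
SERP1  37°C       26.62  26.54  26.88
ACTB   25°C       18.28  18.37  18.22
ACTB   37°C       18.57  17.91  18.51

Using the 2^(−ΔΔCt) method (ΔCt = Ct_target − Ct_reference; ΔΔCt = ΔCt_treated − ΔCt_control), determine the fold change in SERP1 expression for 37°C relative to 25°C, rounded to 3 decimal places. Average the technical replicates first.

Mean Ct: SERP1 25°C 30.700; SERP1 37°C 26.680; ACTB 25°C 18.290; ACTB 37°C 18.330
ΔCt(25°C) = 30.700 − 18.290 = 12.410
ΔCt(37°C) = 26.680 − 18.330 = 8.350
ΔΔCt = 8.350 − 12.410 = -4.060
Fold change = 2^(−(-4.060)) = 2^4.060 = 16.6795

16.679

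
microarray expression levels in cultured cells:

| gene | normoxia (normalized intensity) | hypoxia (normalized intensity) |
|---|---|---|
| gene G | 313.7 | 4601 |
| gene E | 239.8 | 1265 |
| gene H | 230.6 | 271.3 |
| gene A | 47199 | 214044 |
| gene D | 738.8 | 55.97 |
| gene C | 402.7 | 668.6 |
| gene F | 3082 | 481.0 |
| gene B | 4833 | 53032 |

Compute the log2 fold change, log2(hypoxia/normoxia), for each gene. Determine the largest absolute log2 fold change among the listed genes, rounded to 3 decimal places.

log2(4601/313.7) = 3.874  (gene G)
log2(1265/239.8) = 2.399  (gene E)
log2(271.3/230.6) = 0.234  (gene H)
log2(214044/47199) = 2.181  (gene A)
log2(55.97/738.8) = -3.722  (gene D)
log2(668.6/402.7) = 0.731  (gene C)
log2(481.0/3082) = -2.680  (gene F)
log2(53032/4833) = 3.456  (gene B)
The largest magnitude belongs to gene G.

3.874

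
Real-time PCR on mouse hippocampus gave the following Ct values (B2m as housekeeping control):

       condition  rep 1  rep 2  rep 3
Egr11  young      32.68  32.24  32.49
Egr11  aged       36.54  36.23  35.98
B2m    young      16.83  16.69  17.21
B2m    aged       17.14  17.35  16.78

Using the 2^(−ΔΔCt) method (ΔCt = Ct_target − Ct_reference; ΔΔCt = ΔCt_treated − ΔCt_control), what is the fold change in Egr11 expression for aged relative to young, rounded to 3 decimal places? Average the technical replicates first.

Mean Ct: Egr11 young 32.470; Egr11 aged 36.250; B2m young 16.910; B2m aged 17.090
ΔCt(young) = 32.470 − 16.910 = 15.560
ΔCt(aged) = 36.250 − 17.090 = 19.160
ΔΔCt = 19.160 − 15.560 = 3.600
Fold change = 2^(−3.600) = 0.0825

0.082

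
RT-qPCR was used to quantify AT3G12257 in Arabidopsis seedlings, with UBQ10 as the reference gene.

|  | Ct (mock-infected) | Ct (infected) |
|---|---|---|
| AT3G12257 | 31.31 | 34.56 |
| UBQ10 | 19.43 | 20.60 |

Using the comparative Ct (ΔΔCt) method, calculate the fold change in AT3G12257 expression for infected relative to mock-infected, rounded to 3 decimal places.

0.237

ΔCt(mock-infected) = 31.310 − 19.430 = 11.880
ΔCt(infected) = 34.560 − 20.600 = 13.960
ΔΔCt = 13.960 − 11.880 = 2.080
Fold change = 2^(−2.080) = 0.2365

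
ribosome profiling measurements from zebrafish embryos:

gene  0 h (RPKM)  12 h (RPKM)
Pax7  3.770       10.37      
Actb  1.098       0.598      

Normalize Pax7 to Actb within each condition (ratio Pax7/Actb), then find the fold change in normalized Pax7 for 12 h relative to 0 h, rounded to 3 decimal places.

Pax7/Actb (0 h) = 3.770 / 1.098 = 3.4335
Pax7/Actb (12 h) = 10.37 / 0.598 = 17.341
Fold change = 17.341 / 3.4335 = 5.0505

5.051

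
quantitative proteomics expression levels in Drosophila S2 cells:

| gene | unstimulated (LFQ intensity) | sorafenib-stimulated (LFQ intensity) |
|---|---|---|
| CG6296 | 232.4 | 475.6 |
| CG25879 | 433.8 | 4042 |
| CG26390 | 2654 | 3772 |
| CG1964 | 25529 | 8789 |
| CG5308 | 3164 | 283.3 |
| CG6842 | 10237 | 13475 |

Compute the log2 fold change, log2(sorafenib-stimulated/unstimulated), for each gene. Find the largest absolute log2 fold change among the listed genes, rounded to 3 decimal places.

3.481

log2(475.6/232.4) = 1.033  (CG6296)
log2(4042/433.8) = 3.220  (CG25879)
log2(3772/2654) = 0.507  (CG26390)
log2(8789/25529) = -1.538  (CG1964)
log2(283.3/3164) = -3.481  (CG5308)
log2(13475/10237) = 0.396  (CG6842)
The largest magnitude belongs to CG5308.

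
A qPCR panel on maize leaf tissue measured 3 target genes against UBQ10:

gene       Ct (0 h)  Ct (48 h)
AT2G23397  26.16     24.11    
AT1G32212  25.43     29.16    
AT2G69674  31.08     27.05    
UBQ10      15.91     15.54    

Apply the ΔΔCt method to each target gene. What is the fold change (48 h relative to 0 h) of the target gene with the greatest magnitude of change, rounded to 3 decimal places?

0.058

AT2G23397: ΔΔCt = (24.11−15.54) − (26.16−15.91) = 8.57 − 10.25 = -1.68; fold change = 2^1.68 = 3.204
AT1G32212: ΔΔCt = (29.16−15.54) − (25.43−15.91) = 13.62 − 9.52 = 4.10; fold change = 2^-4.10 = 0.058
AT2G69674: ΔΔCt = (27.05−15.54) − (31.08−15.91) = 11.51 − 15.17 = -3.66; fold change = 2^3.66 = 12.641
AT1G32212 has the largest |ΔΔCt| = 4.10.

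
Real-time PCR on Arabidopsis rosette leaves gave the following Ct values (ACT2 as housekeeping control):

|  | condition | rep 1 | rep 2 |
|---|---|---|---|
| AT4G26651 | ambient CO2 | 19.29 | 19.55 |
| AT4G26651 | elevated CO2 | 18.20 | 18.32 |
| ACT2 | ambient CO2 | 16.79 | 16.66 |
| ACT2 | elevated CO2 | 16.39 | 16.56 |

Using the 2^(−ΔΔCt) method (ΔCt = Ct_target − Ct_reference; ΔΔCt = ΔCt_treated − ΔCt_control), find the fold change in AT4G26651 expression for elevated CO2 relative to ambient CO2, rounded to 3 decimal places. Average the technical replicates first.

Mean Ct: AT4G26651 ambient CO2 19.420; AT4G26651 elevated CO2 18.260; ACT2 ambient CO2 16.725; ACT2 elevated CO2 16.475
ΔCt(ambient CO2) = 19.420 − 16.725 = 2.695
ΔCt(elevated CO2) = 18.260 − 16.475 = 1.785
ΔΔCt = 1.785 − 2.695 = -0.910
Fold change = 2^(−(-0.910)) = 2^0.910 = 1.8790

1.879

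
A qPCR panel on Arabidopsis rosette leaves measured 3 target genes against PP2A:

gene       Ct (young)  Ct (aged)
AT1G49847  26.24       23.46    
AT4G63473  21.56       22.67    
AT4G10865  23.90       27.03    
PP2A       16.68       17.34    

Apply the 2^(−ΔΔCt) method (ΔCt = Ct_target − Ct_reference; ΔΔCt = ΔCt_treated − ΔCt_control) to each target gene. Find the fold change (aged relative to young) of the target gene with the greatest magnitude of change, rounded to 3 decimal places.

10.853

AT1G49847: ΔΔCt = (23.46−17.34) − (26.24−16.68) = 6.12 − 9.56 = -3.44; fold change = 2^3.44 = 10.853
AT4G63473: ΔΔCt = (22.67−17.34) − (21.56−16.68) = 5.33 − 4.88 = 0.45; fold change = 2^-0.45 = 0.732
AT4G10865: ΔΔCt = (27.03−17.34) − (23.90−16.68) = 9.69 − 7.22 = 2.47; fold change = 2^-2.47 = 0.180
AT1G49847 has the largest |ΔΔCt| = 3.44.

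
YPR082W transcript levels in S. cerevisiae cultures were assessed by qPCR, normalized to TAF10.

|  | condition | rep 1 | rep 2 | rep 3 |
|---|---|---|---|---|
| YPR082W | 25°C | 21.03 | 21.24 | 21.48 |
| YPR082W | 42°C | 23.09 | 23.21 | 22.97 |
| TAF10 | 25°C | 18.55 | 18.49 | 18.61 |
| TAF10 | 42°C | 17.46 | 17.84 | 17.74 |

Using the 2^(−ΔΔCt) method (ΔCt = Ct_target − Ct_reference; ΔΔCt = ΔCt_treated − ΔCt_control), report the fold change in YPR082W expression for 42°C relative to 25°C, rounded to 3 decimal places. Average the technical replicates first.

0.153

Mean Ct: YPR082W 25°C 21.250; YPR082W 42°C 23.090; TAF10 25°C 18.550; TAF10 42°C 17.680
ΔCt(25°C) = 21.250 − 18.550 = 2.700
ΔCt(42°C) = 23.090 − 17.680 = 5.410
ΔΔCt = 5.410 − 2.700 = 2.710
Fold change = 2^(−2.710) = 0.1528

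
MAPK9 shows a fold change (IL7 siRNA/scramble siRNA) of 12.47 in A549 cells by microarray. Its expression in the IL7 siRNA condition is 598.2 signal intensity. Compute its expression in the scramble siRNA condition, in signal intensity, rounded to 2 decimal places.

scramble siRNA expression = 598.2 / 12.47 = 47.97

47.97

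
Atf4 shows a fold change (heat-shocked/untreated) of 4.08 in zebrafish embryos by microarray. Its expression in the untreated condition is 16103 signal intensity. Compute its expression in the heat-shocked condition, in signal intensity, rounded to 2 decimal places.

65700.24

heat-shocked expression = 16103 × 4.08 = 65700.24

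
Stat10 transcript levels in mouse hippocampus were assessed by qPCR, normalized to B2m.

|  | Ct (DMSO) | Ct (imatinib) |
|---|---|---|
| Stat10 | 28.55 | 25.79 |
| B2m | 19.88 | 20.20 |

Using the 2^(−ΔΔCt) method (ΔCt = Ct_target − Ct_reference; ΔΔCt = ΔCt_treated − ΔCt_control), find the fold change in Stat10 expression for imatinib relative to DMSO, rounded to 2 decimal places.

8.46

ΔCt(DMSO) = 28.550 − 19.880 = 8.670
ΔCt(imatinib) = 25.790 − 20.200 = 5.590
ΔΔCt = 5.590 − 8.670 = -3.080
Fold change = 2^(−(-3.080)) = 2^3.080 = 8.456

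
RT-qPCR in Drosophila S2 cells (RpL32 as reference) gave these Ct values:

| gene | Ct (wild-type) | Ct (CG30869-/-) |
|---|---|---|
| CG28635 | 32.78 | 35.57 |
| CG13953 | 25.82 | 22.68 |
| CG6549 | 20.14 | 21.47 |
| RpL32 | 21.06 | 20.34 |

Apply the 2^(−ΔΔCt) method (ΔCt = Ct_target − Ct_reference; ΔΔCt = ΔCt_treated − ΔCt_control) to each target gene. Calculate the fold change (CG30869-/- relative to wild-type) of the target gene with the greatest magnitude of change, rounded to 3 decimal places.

0.088

CG28635: ΔΔCt = (35.57−20.34) − (32.78−21.06) = 15.23 − 11.72 = 3.51; fold change = 2^-3.51 = 0.088
CG13953: ΔΔCt = (22.68−20.34) − (25.82−21.06) = 2.34 − 4.76 = -2.42; fold change = 2^2.42 = 5.352
CG6549: ΔΔCt = (21.47−20.34) − (20.14−21.06) = 1.13 − (-0.92) = 2.05; fold change = 2^-2.05 = 0.241
CG28635 has the largest |ΔΔCt| = 3.51.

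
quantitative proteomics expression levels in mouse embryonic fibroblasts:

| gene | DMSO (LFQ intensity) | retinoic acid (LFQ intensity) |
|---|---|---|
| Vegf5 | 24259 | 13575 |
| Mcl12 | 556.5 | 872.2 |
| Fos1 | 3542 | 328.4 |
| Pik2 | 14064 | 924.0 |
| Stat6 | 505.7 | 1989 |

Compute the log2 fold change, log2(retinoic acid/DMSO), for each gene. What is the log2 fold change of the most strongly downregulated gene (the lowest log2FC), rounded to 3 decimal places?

-3.928

log2(13575/24259) = -0.838  (Vegf5)
log2(872.2/556.5) = 0.648  (Mcl12)
log2(328.4/3542) = -3.431  (Fos1)
log2(924.0/14064) = -3.928  (Pik2)
log2(1989/505.7) = 1.976  (Stat6)
Pik2 is most strongly downregulated.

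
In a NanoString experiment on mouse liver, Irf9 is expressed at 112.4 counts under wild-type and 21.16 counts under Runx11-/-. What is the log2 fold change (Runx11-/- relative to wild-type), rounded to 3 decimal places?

-2.409

Fold change = 21.16 / 112.4 = 0.1883
log2(0.1883) = -2.4092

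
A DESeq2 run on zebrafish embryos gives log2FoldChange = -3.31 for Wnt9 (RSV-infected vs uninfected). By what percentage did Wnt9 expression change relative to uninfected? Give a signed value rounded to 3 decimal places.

Fold change = 2^(-3.31) = 0.1008
Percent change = (FC − 1) × 100% = (0.1008 − 1) × 100 = -89.917%

-89.917%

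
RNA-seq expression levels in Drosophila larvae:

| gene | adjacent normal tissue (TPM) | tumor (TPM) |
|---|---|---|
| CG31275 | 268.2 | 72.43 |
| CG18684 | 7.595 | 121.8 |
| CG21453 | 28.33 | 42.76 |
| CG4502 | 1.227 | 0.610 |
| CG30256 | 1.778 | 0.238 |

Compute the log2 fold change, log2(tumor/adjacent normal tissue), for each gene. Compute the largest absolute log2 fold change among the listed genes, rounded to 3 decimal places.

4.003

log2(72.43/268.2) = -1.889  (CG31275)
log2(121.8/7.595) = 4.003  (CG18684)
log2(42.76/28.33) = 0.594  (CG21453)
log2(0.610/1.227) = -1.008  (CG4502)
log2(0.238/1.778) = -2.901  (CG30256)
The largest magnitude belongs to CG18684.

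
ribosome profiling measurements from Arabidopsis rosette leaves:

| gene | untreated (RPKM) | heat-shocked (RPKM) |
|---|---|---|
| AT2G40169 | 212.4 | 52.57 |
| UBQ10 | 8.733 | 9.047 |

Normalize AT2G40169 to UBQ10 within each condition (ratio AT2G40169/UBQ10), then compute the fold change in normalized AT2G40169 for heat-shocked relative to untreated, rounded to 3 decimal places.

0.239

AT2G40169/UBQ10 (untreated) = 212.4 / 8.733 = 24.322
AT2G40169/UBQ10 (heat-shocked) = 52.57 / 9.047 = 5.8108
Fold change = 5.8108 / 24.322 = 0.2389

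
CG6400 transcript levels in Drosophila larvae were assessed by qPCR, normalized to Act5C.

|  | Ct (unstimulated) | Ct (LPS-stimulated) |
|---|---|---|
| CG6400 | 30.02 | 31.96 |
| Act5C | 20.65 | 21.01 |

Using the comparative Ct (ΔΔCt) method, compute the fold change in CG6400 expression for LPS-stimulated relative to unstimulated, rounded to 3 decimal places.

0.334

ΔCt(unstimulated) = 30.020 − 20.650 = 9.370
ΔCt(LPS-stimulated) = 31.960 − 21.010 = 10.950
ΔΔCt = 10.950 − 9.370 = 1.580
Fold change = 2^(−1.580) = 0.3345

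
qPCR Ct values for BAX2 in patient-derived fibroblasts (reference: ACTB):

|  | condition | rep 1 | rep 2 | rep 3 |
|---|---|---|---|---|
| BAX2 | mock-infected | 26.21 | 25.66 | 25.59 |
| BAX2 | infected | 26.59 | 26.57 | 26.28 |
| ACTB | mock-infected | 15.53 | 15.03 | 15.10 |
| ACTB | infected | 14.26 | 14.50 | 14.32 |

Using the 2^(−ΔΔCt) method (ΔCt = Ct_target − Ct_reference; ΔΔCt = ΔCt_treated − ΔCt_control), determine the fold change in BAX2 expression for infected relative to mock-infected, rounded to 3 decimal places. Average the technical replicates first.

0.349

Mean Ct: BAX2 mock-infected 25.820; BAX2 infected 26.480; ACTB mock-infected 15.220; ACTB infected 14.360
ΔCt(mock-infected) = 25.820 − 15.220 = 10.600
ΔCt(infected) = 26.480 − 14.360 = 12.120
ΔΔCt = 12.120 − 10.600 = 1.520
Fold change = 2^(−1.520) = 0.3487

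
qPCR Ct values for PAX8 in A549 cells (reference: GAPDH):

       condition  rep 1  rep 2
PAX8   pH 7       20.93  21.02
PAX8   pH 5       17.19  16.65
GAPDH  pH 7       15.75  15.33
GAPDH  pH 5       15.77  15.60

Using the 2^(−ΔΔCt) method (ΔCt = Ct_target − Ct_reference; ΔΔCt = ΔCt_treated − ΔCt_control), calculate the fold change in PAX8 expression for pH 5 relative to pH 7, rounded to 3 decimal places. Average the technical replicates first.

Mean Ct: PAX8 pH 7 20.975; PAX8 pH 5 16.920; GAPDH pH 7 15.540; GAPDH pH 5 15.685
ΔCt(pH 7) = 20.975 − 15.540 = 5.435
ΔCt(pH 5) = 16.920 − 15.685 = 1.235
ΔΔCt = 1.235 − 5.435 = -4.200
Fold change = 2^(−(-4.200)) = 2^4.200 = 18.3792

18.379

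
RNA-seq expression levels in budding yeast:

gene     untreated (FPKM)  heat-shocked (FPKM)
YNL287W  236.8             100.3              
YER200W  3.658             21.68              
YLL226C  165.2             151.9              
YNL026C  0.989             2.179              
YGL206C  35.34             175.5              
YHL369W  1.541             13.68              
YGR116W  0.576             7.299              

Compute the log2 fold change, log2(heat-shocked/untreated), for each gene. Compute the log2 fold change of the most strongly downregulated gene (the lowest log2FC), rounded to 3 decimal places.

-1.239

log2(100.3/236.8) = -1.239  (YNL287W)
log2(21.68/3.658) = 2.567  (YER200W)
log2(151.9/165.2) = -0.121  (YLL226C)
log2(2.179/0.989) = 1.140  (YNL026C)
log2(175.5/35.34) = 2.312  (YGL206C)
log2(13.68/1.541) = 3.150  (YHL369W)
log2(7.299/0.576) = 3.664  (YGR116W)
YNL287W is most strongly downregulated.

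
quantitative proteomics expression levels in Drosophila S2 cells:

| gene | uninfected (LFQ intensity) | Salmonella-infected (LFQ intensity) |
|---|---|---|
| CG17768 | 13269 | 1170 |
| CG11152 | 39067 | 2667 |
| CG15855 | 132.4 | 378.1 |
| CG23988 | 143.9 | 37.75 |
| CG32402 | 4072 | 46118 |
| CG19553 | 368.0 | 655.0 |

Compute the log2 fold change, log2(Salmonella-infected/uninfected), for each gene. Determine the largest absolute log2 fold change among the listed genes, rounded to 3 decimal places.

3.873

log2(1170/13269) = -3.503  (CG17768)
log2(2667/39067) = -3.873  (CG11152)
log2(378.1/132.4) = 1.514  (CG15855)
log2(37.75/143.9) = -1.931  (CG23988)
log2(46118/4072) = 3.502  (CG32402)
log2(655.0/368.0) = 0.832  (CG19553)
The largest magnitude belongs to CG11152.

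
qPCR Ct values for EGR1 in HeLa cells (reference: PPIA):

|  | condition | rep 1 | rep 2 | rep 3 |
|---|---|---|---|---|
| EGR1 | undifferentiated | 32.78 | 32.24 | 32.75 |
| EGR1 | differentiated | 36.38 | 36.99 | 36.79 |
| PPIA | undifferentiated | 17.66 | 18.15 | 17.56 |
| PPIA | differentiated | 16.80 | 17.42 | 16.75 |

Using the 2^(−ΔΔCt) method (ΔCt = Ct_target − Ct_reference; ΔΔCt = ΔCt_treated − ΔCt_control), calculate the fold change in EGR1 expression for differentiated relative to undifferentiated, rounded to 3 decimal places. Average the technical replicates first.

0.033

Mean Ct: EGR1 undifferentiated 32.590; EGR1 differentiated 36.720; PPIA undifferentiated 17.790; PPIA differentiated 16.990
ΔCt(undifferentiated) = 32.590 − 17.790 = 14.800
ΔCt(differentiated) = 36.720 − 16.990 = 19.730
ΔΔCt = 19.730 − 14.800 = 4.930
Fold change = 2^(−4.930) = 0.0328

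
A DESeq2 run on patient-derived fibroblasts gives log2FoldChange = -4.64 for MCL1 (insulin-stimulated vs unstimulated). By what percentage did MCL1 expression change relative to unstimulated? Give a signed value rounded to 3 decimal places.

-95.989%

Fold change = 2^(-4.64) = 0.0401
Percent change = (FC − 1) × 100% = (0.0401 − 1) × 100 = -95.989%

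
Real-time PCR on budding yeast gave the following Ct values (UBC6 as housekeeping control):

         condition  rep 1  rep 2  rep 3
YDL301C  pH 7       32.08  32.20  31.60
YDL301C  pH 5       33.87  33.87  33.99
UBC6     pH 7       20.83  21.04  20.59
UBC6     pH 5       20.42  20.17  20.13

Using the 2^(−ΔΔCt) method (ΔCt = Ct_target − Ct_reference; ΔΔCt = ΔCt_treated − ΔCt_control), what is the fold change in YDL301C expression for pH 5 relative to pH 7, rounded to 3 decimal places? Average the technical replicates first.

0.173

Mean Ct: YDL301C pH 7 31.960; YDL301C pH 5 33.910; UBC6 pH 7 20.820; UBC6 pH 5 20.240
ΔCt(pH 7) = 31.960 − 20.820 = 11.140
ΔCt(pH 5) = 33.910 − 20.240 = 13.670
ΔΔCt = 13.670 − 11.140 = 2.530
Fold change = 2^(−2.530) = 0.1731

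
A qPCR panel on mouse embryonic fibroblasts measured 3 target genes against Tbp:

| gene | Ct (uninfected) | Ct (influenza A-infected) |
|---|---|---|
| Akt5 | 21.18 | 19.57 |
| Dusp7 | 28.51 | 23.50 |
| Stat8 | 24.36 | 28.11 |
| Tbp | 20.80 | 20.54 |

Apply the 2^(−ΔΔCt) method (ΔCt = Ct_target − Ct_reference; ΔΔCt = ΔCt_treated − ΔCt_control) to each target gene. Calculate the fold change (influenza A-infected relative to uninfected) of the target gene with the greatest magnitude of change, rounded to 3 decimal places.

26.909

Akt5: ΔΔCt = (19.57−20.54) − (21.18−20.80) = -0.97 − 0.38 = -1.35; fold change = 2^1.35 = 2.549
Dusp7: ΔΔCt = (23.50−20.54) − (28.51−20.80) = 2.96 − 7.71 = -4.75; fold change = 2^4.75 = 26.909
Stat8: ΔΔCt = (28.11−20.54) − (24.36−20.80) = 7.57 − 3.56 = 4.01; fold change = 2^-4.01 = 0.062
Dusp7 has the largest |ΔΔCt| = 4.75.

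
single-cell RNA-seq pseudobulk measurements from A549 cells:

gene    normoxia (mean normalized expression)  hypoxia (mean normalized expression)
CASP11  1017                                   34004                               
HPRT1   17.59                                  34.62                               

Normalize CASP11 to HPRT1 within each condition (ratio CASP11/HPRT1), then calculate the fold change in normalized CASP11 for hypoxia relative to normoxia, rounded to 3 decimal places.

CASP11/HPRT1 (normoxia) = 1017 / 17.59 = 57.817
CASP11/HPRT1 (hypoxia) = 34004 / 34.62 = 982.21
Fold change = 982.21 / 57.817 = 16.9882

16.988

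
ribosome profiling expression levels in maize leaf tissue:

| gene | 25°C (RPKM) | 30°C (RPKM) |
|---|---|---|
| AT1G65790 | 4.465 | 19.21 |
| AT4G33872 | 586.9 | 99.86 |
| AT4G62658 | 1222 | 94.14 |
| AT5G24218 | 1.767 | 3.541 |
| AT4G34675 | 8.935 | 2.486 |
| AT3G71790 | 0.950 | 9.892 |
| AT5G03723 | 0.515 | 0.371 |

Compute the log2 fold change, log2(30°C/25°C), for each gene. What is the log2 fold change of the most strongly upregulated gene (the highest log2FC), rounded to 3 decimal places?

3.380

log2(19.21/4.465) = 2.105  (AT1G65790)
log2(99.86/586.9) = -2.555  (AT4G33872)
log2(94.14/1222) = -3.698  (AT4G62658)
log2(3.541/1.767) = 1.003  (AT5G24218)
log2(2.486/8.935) = -1.846  (AT4G34675)
log2(9.892/0.950) = 3.380  (AT3G71790)
log2(0.371/0.515) = -0.473  (AT5G03723)
AT3G71790 is most strongly upregulated.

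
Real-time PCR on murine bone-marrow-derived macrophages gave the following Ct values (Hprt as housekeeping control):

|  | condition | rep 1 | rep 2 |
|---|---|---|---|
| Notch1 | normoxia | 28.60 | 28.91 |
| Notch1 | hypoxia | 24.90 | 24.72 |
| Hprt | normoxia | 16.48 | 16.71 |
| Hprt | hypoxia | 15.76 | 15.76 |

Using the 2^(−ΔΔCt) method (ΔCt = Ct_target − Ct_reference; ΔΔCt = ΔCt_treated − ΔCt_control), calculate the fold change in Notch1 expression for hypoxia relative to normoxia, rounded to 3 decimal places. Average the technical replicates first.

Mean Ct: Notch1 normoxia 28.755; Notch1 hypoxia 24.810; Hprt normoxia 16.595; Hprt hypoxia 15.760
ΔCt(normoxia) = 28.755 − 16.595 = 12.160
ΔCt(hypoxia) = 24.810 − 15.760 = 9.050
ΔΔCt = 9.050 − 12.160 = -3.110
Fold change = 2^(−(-3.110)) = 2^3.110 = 8.6338

8.634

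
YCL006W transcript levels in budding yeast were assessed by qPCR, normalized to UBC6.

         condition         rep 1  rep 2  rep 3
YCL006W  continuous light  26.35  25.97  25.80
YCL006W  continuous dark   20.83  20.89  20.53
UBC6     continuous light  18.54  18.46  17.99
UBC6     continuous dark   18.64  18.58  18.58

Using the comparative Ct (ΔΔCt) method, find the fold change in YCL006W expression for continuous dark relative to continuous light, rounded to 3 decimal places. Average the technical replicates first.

Mean Ct: YCL006W continuous light 26.040; YCL006W continuous dark 20.750; UBC6 continuous light 18.330; UBC6 continuous dark 18.600
ΔCt(continuous light) = 26.040 − 18.330 = 7.710
ΔCt(continuous dark) = 20.750 − 18.600 = 2.150
ΔΔCt = 2.150 − 7.710 = -5.560
Fold change = 2^(−(-5.560)) = 2^5.560 = 47.1766

47.177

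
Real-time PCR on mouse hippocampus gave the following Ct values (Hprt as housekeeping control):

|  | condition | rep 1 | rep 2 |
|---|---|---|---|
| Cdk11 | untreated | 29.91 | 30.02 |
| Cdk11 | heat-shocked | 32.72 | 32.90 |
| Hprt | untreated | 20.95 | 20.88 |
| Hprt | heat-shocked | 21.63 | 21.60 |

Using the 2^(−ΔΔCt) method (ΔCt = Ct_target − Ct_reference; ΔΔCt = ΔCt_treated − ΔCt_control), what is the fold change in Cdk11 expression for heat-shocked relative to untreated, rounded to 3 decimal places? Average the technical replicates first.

Mean Ct: Cdk11 untreated 29.965; Cdk11 heat-shocked 32.810; Hprt untreated 20.915; Hprt heat-shocked 21.615
ΔCt(untreated) = 29.965 − 20.915 = 9.050
ΔCt(heat-shocked) = 32.810 − 21.615 = 11.195
ΔΔCt = 11.195 − 9.050 = 2.145
Fold change = 2^(−2.145) = 0.2261

0.226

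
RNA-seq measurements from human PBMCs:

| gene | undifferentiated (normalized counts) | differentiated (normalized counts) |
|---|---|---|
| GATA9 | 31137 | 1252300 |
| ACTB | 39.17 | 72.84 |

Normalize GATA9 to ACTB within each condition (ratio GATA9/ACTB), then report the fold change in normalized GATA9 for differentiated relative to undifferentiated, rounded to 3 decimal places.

21.628

GATA9/ACTB (undifferentiated) = 31137 / 39.17 = 794.92
GATA9/ACTB (differentiated) = 1252300 / 72.84 = 17192
Fold change = 17192 / 794.92 = 21.6279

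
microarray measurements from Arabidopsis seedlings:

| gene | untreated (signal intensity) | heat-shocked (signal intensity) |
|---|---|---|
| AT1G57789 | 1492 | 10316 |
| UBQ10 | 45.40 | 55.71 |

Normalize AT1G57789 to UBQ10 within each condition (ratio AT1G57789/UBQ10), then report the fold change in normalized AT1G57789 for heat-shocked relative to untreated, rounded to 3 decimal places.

AT1G57789/UBQ10 (untreated) = 1492 / 45.40 = 32.863
AT1G57789/UBQ10 (heat-shocked) = 10316 / 55.71 = 185.17
Fold change = 185.17 / 32.863 = 5.6346

5.635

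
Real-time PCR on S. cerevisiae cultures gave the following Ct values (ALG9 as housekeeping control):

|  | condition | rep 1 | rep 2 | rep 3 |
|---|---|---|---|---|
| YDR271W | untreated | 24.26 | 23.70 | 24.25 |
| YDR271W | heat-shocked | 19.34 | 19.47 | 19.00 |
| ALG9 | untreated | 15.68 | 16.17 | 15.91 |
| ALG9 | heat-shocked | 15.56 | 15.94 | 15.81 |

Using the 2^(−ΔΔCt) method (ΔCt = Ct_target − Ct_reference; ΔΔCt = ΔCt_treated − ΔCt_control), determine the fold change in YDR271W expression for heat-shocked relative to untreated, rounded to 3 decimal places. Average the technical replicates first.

Mean Ct: YDR271W untreated 24.070; YDR271W heat-shocked 19.270; ALG9 untreated 15.920; ALG9 heat-shocked 15.770
ΔCt(untreated) = 24.070 − 15.920 = 8.150
ΔCt(heat-shocked) = 19.270 − 15.770 = 3.500
ΔΔCt = 3.500 − 8.150 = -4.650
Fold change = 2^(−(-4.650)) = 2^4.650 = 25.1067

25.107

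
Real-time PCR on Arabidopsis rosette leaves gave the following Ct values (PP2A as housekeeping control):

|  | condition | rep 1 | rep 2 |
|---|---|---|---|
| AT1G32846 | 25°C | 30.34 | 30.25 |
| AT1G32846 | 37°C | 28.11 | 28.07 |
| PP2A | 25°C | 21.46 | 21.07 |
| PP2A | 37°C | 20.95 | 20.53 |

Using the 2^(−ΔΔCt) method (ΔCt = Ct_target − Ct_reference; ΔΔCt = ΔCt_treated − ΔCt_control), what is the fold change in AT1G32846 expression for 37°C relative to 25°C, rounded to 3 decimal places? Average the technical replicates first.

Mean Ct: AT1G32846 25°C 30.295; AT1G32846 37°C 28.090; PP2A 25°C 21.265; PP2A 37°C 20.740
ΔCt(25°C) = 30.295 − 21.265 = 9.030
ΔCt(37°C) = 28.090 − 20.740 = 7.350
ΔΔCt = 7.350 − 9.030 = -1.680
Fold change = 2^(−(-1.680)) = 2^1.680 = 3.2043

3.204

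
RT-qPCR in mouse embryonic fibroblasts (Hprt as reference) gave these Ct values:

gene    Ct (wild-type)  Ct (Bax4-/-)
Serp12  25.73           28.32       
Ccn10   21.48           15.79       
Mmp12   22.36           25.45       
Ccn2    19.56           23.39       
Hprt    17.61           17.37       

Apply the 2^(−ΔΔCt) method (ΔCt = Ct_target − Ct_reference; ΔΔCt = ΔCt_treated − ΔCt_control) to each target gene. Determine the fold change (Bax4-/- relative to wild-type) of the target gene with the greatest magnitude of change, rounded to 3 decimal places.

43.713

Serp12: ΔΔCt = (28.32−17.37) − (25.73−17.61) = 10.95 − 8.12 = 2.83; fold change = 2^-2.83 = 0.141
Ccn10: ΔΔCt = (15.79−17.37) − (21.48−17.61) = -1.58 − 3.87 = -5.45; fold change = 2^5.45 = 43.713
Mmp12: ΔΔCt = (25.45−17.37) − (22.36−17.61) = 8.08 − 4.75 = 3.33; fold change = 2^-3.33 = 0.099
Ccn2: ΔΔCt = (23.39−17.37) − (19.56−17.61) = 6.02 − 1.95 = 4.07; fold change = 2^-4.07 = 0.060
Ccn10 has the largest |ΔΔCt| = 5.45.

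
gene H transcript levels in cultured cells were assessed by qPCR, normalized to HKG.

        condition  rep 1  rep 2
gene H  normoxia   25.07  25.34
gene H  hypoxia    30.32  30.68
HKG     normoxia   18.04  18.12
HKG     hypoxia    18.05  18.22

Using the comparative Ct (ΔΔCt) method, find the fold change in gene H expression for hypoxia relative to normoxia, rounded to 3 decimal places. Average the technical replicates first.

Mean Ct: gene H normoxia 25.205; gene H hypoxia 30.500; HKG normoxia 18.080; HKG hypoxia 18.135
ΔCt(normoxia) = 25.205 − 18.080 = 7.125
ΔCt(hypoxia) = 30.500 − 18.135 = 12.365
ΔΔCt = 12.365 − 7.125 = 5.240
Fold change = 2^(−5.240) = 0.0265

0.026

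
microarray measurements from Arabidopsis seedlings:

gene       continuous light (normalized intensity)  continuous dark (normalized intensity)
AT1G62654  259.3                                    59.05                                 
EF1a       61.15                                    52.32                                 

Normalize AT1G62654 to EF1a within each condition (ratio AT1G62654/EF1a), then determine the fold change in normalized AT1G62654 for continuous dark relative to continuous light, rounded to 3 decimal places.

0.266

AT1G62654/EF1a (continuous light) = 259.3 / 61.15 = 4.2404
AT1G62654/EF1a (continuous dark) = 59.05 / 52.32 = 1.1286
Fold change = 1.1286 / 4.2404 = 0.2662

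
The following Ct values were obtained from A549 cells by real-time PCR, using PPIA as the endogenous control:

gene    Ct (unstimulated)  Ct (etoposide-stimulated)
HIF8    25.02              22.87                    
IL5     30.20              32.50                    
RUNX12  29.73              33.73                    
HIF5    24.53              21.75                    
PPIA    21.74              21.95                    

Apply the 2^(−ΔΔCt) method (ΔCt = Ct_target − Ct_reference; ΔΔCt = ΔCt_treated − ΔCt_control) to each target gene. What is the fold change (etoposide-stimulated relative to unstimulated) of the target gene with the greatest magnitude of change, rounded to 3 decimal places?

0.072

HIF8: ΔΔCt = (22.87−21.95) − (25.02−21.74) = 0.92 − 3.28 = -2.36; fold change = 2^2.36 = 5.134
IL5: ΔΔCt = (32.50−21.95) − (30.20−21.74) = 10.55 − 8.46 = 2.09; fold change = 2^-2.09 = 0.235
RUNX12: ΔΔCt = (33.73−21.95) − (29.73−21.74) = 11.78 − 7.99 = 3.79; fold change = 2^-3.79 = 0.072
HIF5: ΔΔCt = (21.75−21.95) − (24.53−21.74) = -0.20 − 2.79 = -2.99; fold change = 2^2.99 = 7.945
RUNX12 has the largest |ΔΔCt| = 3.79.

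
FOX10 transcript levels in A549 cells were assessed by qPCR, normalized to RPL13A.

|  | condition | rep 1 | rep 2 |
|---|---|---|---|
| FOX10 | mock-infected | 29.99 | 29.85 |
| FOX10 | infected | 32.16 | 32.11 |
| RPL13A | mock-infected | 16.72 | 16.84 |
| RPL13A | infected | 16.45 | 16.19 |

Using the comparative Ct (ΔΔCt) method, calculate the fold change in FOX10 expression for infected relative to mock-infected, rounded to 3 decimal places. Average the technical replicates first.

0.157

Mean Ct: FOX10 mock-infected 29.920; FOX10 infected 32.135; RPL13A mock-infected 16.780; RPL13A infected 16.320
ΔCt(mock-infected) = 29.920 − 16.780 = 13.140
ΔCt(infected) = 32.135 − 16.320 = 15.815
ΔΔCt = 15.815 − 13.140 = 2.675
Fold change = 2^(−2.675) = 0.1566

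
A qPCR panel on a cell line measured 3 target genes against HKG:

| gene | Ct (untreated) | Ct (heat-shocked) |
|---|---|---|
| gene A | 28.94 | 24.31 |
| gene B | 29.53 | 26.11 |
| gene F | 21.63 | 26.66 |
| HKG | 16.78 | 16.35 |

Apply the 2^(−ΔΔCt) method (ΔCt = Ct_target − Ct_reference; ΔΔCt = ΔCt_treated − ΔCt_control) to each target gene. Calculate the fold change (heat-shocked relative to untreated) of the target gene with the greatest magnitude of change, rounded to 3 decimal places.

0.023

gene A: ΔΔCt = (24.31−16.35) − (28.94−16.78) = 7.96 − 12.16 = -4.20; fold change = 2^4.20 = 18.379
gene B: ΔΔCt = (26.11−16.35) − (29.53−16.78) = 9.76 − 12.75 = -2.99; fold change = 2^2.99 = 7.945
gene F: ΔΔCt = (26.66−16.35) − (21.63−16.78) = 10.31 − 4.85 = 5.46; fold change = 2^-5.46 = 0.023
gene F has the largest |ΔΔCt| = 5.46.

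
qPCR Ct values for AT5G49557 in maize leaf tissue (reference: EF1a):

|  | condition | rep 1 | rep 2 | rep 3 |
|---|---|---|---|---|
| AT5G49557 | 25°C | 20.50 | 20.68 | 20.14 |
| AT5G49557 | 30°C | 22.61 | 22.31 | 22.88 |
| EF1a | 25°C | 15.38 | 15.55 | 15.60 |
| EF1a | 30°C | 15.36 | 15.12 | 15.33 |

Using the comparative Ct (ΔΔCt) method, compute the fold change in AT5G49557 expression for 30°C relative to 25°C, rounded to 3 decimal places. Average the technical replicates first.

0.189

Mean Ct: AT5G49557 25°C 20.440; AT5G49557 30°C 22.600; EF1a 25°C 15.510; EF1a 30°C 15.270
ΔCt(25°C) = 20.440 − 15.510 = 4.930
ΔCt(30°C) = 22.600 − 15.270 = 7.330
ΔΔCt = 7.330 − 4.930 = 2.400
Fold change = 2^(−2.400) = 0.1895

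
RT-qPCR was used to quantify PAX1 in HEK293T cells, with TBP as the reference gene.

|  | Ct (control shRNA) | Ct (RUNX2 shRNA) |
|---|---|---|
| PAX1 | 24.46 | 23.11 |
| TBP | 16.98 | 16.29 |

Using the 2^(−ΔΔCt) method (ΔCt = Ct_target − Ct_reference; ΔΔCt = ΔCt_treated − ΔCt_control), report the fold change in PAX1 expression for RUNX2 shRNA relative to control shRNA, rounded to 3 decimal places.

ΔCt(control shRNA) = 24.460 − 16.980 = 7.480
ΔCt(RUNX2 shRNA) = 23.110 − 16.290 = 6.820
ΔΔCt = 6.820 − 7.480 = -0.660
Fold change = 2^(−(-0.660)) = 2^0.660 = 1.5801

1.580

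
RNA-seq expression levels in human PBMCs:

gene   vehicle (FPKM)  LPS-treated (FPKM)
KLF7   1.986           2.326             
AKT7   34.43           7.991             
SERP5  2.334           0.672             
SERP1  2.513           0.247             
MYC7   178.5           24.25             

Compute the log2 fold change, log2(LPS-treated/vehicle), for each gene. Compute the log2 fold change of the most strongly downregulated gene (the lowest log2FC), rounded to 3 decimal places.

-3.347

log2(2.326/1.986) = 0.228  (KLF7)
log2(7.991/34.43) = -2.107  (AKT7)
log2(0.672/2.334) = -1.796  (SERP5)
log2(0.247/2.513) = -3.347  (SERP1)
log2(24.25/178.5) = -2.880  (MYC7)
SERP1 is most strongly downregulated.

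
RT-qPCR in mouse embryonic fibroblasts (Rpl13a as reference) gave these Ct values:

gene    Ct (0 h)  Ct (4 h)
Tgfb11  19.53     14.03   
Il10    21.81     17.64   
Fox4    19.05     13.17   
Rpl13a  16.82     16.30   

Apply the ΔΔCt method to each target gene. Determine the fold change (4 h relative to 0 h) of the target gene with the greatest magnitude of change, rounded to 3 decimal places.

Tgfb11: ΔΔCt = (14.03−16.30) − (19.53−16.82) = -2.27 − 2.71 = -4.98; fold change = 2^4.98 = 31.559
Il10: ΔΔCt = (17.64−16.30) − (21.81−16.82) = 1.34 − 4.99 = -3.65; fold change = 2^3.65 = 12.553
Fox4: ΔΔCt = (13.17−16.30) − (19.05−16.82) = -3.13 − 2.23 = -5.36; fold change = 2^5.36 = 41.070
Fox4 has the largest |ΔΔCt| = 5.36.

41.070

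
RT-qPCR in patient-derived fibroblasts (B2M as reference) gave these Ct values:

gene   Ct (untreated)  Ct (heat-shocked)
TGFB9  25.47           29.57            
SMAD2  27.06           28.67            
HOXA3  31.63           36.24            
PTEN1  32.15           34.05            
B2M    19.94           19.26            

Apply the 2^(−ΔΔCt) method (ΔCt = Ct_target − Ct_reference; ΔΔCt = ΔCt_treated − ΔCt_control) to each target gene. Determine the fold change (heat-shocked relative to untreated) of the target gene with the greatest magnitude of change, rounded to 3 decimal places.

TGFB9: ΔΔCt = (29.57−19.26) − (25.47−19.94) = 10.31 − 5.53 = 4.78; fold change = 2^-4.78 = 0.036
SMAD2: ΔΔCt = (28.67−19.26) − (27.06−19.94) = 9.41 − 7.12 = 2.29; fold change = 2^-2.29 = 0.204
HOXA3: ΔΔCt = (36.24−19.26) − (31.63−19.94) = 16.98 − 11.69 = 5.29; fold change = 2^-5.29 = 0.026
PTEN1: ΔΔCt = (34.05−19.26) − (32.15−19.94) = 14.79 − 12.21 = 2.58; fold change = 2^-2.58 = 0.167
HOXA3 has the largest |ΔΔCt| = 5.29.

0.026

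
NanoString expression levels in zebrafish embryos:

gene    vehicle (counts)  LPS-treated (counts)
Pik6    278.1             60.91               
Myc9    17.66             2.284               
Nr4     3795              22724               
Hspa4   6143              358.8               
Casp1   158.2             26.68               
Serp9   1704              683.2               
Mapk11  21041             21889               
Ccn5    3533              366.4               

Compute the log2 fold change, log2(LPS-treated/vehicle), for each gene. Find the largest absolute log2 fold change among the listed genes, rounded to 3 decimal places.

log2(60.91/278.1) = -2.191  (Pik6)
log2(2.284/17.66) = -2.951  (Myc9)
log2(22724/3795) = 2.582  (Nr4)
log2(358.8/6143) = -4.098  (Hspa4)
log2(26.68/158.2) = -2.568  (Casp1)
log2(683.2/1704) = -1.319  (Serp9)
log2(21889/21041) = 0.057  (Mapk11)
log2(366.4/3533) = -3.269  (Ccn5)
The largest magnitude belongs to Hspa4.

4.098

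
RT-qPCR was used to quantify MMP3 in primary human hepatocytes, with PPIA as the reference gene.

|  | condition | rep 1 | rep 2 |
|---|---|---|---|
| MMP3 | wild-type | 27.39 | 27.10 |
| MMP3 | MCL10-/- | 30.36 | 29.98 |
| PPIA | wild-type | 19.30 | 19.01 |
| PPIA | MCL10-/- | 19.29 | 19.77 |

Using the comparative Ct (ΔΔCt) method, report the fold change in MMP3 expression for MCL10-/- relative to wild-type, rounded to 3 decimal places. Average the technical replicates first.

Mean Ct: MMP3 wild-type 27.245; MMP3 MCL10-/- 30.170; PPIA wild-type 19.155; PPIA MCL10-/- 19.530
ΔCt(wild-type) = 27.245 − 19.155 = 8.090
ΔCt(MCL10-/-) = 30.170 − 19.530 = 10.640
ΔΔCt = 10.640 − 8.090 = 2.550
Fold change = 2^(−2.550) = 0.1708

0.171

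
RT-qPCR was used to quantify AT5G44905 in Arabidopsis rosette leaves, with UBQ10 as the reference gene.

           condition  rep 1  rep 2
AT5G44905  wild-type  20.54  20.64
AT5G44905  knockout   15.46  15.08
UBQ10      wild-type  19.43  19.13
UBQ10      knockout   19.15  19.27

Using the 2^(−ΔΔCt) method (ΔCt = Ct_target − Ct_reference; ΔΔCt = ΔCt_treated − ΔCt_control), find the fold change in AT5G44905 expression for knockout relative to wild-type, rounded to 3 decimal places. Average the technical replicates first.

38.055

Mean Ct: AT5G44905 wild-type 20.590; AT5G44905 knockout 15.270; UBQ10 wild-type 19.280; UBQ10 knockout 19.210
ΔCt(wild-type) = 20.590 − 19.280 = 1.310
ΔCt(knockout) = 15.270 − 19.210 = -3.940
ΔΔCt = -3.940 − 1.310 = -5.250
Fold change = 2^(−(-5.250)) = 2^5.250 = 38.0546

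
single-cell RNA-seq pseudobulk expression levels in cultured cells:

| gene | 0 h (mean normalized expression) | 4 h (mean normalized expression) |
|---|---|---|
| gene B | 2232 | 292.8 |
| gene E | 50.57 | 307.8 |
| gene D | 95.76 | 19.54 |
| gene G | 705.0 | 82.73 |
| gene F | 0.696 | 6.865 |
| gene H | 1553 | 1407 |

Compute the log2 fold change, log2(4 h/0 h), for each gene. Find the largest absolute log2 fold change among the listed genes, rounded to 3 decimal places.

log2(292.8/2232) = -2.930  (gene B)
log2(307.8/50.57) = 2.606  (gene E)
log2(19.54/95.76) = -2.293  (gene D)
log2(82.73/705.0) = -3.091  (gene G)
log2(6.865/0.696) = 3.302  (gene F)
log2(1407/1553) = -0.142  (gene H)
The largest magnitude belongs to gene F.

3.302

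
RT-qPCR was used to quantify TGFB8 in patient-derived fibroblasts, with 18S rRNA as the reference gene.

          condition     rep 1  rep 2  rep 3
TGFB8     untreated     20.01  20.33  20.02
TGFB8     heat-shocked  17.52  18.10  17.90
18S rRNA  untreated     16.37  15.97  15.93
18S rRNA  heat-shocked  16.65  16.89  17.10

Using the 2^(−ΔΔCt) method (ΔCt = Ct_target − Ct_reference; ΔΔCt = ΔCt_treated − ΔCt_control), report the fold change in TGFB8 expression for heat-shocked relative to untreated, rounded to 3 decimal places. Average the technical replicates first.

Mean Ct: TGFB8 untreated 20.120; TGFB8 heat-shocked 17.840; 18S rRNA untreated 16.090; 18S rRNA heat-shocked 16.880
ΔCt(untreated) = 20.120 − 16.090 = 4.030
ΔCt(heat-shocked) = 17.840 − 16.880 = 0.960
ΔΔCt = 0.960 − 4.030 = -3.070
Fold change = 2^(−(-3.070)) = 2^3.070 = 8.3977

8.398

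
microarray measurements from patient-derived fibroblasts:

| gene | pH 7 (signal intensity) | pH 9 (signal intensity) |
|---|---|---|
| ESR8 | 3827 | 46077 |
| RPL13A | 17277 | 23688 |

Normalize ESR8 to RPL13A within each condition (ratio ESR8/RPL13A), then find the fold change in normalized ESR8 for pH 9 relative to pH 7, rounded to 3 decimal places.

8.781

ESR8/RPL13A (pH 7) = 3827 / 17277 = 0.22151
ESR8/RPL13A (pH 9) = 46077 / 23688 = 1.9452
Fold change = 1.9452 / 0.22151 = 8.7814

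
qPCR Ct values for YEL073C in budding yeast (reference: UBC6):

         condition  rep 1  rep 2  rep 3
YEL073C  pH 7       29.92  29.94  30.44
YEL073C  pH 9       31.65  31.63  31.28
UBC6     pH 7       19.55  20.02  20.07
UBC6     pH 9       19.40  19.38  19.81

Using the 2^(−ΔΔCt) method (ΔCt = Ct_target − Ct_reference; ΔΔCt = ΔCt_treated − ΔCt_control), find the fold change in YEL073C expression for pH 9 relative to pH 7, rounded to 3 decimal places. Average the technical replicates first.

0.293

Mean Ct: YEL073C pH 7 30.100; YEL073C pH 9 31.520; UBC6 pH 7 19.880; UBC6 pH 9 19.530
ΔCt(pH 7) = 30.100 − 19.880 = 10.220
ΔCt(pH 9) = 31.520 − 19.530 = 11.990
ΔΔCt = 11.990 − 10.220 = 1.770
Fold change = 2^(−1.770) = 0.2932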